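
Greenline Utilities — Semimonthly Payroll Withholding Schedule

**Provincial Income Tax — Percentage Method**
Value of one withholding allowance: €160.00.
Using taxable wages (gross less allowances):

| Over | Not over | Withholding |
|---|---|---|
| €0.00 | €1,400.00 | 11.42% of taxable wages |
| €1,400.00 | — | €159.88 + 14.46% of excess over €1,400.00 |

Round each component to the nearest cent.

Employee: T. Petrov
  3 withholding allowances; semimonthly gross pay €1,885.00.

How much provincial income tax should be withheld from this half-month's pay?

Provincial Income Tax: taxable = €1,885.00 − 3×€160.00 = €1,405.00
  €159.88 + 14.46% × (€1,405.00 − €1,400.00) = €159.88 + 14.46% × €5.00 = €160.60

€160.60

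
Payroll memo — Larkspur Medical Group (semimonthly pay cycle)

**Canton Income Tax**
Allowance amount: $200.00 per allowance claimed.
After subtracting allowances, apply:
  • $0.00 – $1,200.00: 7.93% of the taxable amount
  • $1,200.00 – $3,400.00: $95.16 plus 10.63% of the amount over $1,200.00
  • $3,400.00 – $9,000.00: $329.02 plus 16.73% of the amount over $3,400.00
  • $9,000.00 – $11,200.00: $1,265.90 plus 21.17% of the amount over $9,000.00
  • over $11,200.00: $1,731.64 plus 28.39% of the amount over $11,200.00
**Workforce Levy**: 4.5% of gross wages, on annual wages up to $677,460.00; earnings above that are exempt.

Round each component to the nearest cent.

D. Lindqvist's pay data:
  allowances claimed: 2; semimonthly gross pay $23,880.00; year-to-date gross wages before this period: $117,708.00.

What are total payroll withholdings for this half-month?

$6,292.53

Canton Income Tax: taxable = $23,880.00 − 2×$200.00 = $23,480.00
  $1,731.64 + 28.39% × ($23,480.00 − $11,200.00) = $1,731.64 + 28.39% × $12,280.00 = $5,217.93
Workforce Levy: 4.5% × $23,880.00 = $1,074.60
Total: $5,217.93 + $1,074.60 = $6,292.53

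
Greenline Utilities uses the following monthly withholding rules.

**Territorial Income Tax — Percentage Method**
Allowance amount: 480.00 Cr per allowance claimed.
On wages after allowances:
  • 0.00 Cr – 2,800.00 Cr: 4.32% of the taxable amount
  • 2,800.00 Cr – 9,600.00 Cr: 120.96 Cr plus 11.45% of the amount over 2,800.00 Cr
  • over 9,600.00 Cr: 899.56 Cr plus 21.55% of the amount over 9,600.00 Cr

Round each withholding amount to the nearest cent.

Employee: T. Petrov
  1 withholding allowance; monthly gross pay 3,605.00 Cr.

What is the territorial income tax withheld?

Territorial Income Tax: taxable = 3,605.00 Cr − 1×480.00 Cr = 3,125.00 Cr
  120.96 Cr + 11.45% × (3,125.00 Cr − 2,800.00 Cr) = 120.96 Cr + 11.45% × 325.00 Cr = 158.17 Cr

158.17 Cr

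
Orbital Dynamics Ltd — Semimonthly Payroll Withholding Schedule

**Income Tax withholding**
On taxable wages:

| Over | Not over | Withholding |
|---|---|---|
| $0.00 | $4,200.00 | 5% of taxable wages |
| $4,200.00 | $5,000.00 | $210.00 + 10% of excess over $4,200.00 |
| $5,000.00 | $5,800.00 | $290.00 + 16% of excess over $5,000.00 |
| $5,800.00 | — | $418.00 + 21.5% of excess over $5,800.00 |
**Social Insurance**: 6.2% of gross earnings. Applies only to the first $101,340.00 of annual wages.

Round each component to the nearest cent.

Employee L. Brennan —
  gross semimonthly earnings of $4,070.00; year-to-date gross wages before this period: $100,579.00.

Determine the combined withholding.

Income Tax: taxable = $4,070.00
  5% × $4,070.00 = $203.50
Social Insurance: cap $101,340.00 − YTD $100,579.00 = $761.00 subject; 6.2% × $761.00 = $47.18
Total: $203.50 + $47.18 = $250.68

$250.68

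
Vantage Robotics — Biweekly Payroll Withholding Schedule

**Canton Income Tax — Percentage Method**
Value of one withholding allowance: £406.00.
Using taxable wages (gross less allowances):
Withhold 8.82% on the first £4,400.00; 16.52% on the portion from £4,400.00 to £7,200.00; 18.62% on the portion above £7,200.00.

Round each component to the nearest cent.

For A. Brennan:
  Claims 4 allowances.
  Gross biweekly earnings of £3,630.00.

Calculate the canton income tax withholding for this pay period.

Canton Income Tax: taxable = £3,630.00 − 4×£406.00 = £2,006.00
  8.82% × £2,006.00 = £176.93

£176.93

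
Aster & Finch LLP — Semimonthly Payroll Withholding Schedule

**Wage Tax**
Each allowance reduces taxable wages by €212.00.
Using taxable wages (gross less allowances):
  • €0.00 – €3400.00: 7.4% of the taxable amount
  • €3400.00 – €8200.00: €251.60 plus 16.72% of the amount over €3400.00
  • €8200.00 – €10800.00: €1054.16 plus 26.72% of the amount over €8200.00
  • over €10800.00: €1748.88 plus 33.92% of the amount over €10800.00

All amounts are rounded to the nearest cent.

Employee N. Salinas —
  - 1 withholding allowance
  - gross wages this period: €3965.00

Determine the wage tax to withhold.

€310.62

Wage Tax: taxable = €3965.00 − 1×€212.00 = €3753.00
  €251.60 + 16.72% × (€3753.00 − €3400.00) = €251.60 + 16.72% × €353.00 = €310.62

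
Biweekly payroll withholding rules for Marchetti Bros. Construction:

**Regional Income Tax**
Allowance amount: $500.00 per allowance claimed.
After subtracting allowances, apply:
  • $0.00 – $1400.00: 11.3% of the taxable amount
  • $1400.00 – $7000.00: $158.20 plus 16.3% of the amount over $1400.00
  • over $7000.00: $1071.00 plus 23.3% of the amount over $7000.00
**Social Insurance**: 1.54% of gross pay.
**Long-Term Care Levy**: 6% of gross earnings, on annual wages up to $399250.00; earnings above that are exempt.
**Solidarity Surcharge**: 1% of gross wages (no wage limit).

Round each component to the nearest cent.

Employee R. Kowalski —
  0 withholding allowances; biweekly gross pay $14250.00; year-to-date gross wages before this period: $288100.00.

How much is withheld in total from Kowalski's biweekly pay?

$3977.20

Regional Income Tax: taxable = $14250.00
  $1071.00 + 23.3% × ($14250.00 − $7000.00) = $1071.00 + 23.3% × $7250.00 = $2760.25
Social Insurance: 1.54% × $14250.00 = $219.45
Long-Term Care Levy: 6% × $14250.00 = $855.00
Solidarity Surcharge: 1% × $14250.00 = $142.50
Total: $2760.25 + $219.45 + $855.00 + $142.50 = $3977.20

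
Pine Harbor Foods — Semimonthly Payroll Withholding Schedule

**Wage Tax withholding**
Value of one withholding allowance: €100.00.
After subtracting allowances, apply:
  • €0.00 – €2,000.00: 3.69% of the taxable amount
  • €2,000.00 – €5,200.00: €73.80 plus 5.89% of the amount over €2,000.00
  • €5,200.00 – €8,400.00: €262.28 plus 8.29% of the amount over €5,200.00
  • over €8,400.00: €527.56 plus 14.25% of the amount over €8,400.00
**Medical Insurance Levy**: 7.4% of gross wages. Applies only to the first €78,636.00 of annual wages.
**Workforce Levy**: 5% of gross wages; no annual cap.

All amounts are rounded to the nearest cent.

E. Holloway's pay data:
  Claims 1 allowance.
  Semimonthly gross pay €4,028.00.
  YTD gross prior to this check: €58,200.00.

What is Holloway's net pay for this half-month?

Wage Tax: taxable = €4,028.00 − 1×€100.00 = €3,928.00
  €73.80 + 5.89% × (€3,928.00 − €2,000.00) = €73.80 + 5.89% × €1,928.00 = €187.36
Medical Insurance Levy: 7.4% × €4,028.00 = €298.07
Workforce Levy: 5% × €4,028.00 = €201.40
Total withheld: €187.36 + €298.07 + €201.40 = €686.83
Net pay: €4,028.00 − €686.83 = €3,341.17

€3,341.17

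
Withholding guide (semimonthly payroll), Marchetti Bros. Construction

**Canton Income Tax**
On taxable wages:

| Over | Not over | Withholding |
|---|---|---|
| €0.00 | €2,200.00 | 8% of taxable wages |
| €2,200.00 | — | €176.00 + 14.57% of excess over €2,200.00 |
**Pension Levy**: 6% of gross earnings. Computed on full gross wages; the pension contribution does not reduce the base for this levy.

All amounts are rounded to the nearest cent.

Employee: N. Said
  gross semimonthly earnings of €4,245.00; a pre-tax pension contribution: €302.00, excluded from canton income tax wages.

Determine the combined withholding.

€684.66

Canton Income Tax: taxable = €4,245.00 − €302.00 = €3,943.00
  €176.00 + 14.57% × (€3,943.00 − €2,200.00) = €176.00 + 14.57% × €1,743.00 = €429.96
Pension Levy: 6% × €4,245.00 = €254.70
Total: €429.96 + €254.70 = €684.66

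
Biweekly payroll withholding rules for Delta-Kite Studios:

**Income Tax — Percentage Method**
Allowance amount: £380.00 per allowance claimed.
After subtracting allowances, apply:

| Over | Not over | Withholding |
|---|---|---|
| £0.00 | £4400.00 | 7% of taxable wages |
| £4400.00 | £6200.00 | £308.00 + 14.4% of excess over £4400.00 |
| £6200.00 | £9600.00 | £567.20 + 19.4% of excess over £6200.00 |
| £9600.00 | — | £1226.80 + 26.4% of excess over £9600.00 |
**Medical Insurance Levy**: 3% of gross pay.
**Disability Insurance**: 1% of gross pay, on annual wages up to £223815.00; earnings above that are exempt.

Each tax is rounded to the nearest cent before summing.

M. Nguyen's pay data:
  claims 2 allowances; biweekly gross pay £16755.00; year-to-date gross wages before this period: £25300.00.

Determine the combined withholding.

Income Tax: taxable = £16755.00 − 2×£380.00 = £15995.00
  £1226.80 + 26.4% × (£15995.00 − £9600.00) = £1226.80 + 26.4% × £6395.00 = £2915.08
Medical Insurance Levy: 3% × £16755.00 = £502.65
Disability Insurance: 1% × £16755.00 = £167.55
Total: £2915.08 + £502.65 + £167.55 = £3585.28

£3585.28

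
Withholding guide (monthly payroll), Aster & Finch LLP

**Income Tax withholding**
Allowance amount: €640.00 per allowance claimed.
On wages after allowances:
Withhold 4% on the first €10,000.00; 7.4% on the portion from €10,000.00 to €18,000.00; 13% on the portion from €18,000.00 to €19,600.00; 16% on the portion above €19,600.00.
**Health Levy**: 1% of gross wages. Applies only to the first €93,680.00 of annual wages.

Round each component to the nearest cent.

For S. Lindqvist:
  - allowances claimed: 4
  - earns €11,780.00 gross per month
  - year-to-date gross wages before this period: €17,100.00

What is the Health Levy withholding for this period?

Health Levy: 1% × €11,780.00 = €117.80

€117.80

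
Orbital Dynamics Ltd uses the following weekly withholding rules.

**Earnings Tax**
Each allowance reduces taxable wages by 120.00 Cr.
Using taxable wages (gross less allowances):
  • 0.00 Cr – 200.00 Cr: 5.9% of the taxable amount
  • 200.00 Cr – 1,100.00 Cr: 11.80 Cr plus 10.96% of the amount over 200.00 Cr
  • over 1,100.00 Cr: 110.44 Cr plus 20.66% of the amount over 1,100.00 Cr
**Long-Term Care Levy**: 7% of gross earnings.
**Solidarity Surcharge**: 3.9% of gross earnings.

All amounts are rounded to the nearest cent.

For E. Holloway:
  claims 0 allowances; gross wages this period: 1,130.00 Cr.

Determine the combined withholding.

Earnings Tax: taxable = 1,130.00 Cr
  110.44 Cr + 20.66% × (1,130.00 Cr − 1,100.00 Cr) = 110.44 Cr + 20.66% × 30.00 Cr = 116.64 Cr
Long-Term Care Levy: 7% × 1,130.00 Cr = 79.10 Cr
Solidarity Surcharge: 3.9% × 1,130.00 Cr = 44.07 Cr
Total: 116.64 Cr + 79.10 Cr + 44.07 Cr = 239.81 Cr

239.81 Cr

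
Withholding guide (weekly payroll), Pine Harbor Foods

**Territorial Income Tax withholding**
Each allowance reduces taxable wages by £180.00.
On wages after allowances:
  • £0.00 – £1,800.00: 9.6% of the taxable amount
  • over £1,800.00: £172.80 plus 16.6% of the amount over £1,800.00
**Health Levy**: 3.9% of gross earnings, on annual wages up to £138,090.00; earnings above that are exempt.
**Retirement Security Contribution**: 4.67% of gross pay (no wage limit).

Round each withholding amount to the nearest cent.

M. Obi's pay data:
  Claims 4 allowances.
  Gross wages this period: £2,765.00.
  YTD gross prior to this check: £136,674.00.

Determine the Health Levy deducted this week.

Health Levy: cap £138,090.00 − YTD £136,674.00 = £1,416.00 subject; 3.9% × £1,416.00 = £55.22

£55.22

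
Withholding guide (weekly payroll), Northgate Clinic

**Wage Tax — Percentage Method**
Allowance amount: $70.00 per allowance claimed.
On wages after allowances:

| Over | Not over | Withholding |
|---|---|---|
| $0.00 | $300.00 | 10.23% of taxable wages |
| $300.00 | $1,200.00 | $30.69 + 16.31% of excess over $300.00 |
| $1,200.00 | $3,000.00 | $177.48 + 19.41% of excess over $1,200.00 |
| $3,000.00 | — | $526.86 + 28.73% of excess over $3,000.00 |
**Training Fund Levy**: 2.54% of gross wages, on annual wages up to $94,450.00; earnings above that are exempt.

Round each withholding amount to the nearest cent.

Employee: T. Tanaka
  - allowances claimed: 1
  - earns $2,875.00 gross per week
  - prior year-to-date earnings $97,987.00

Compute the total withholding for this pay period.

Wage Tax: taxable = $2,875.00 − 1×$70.00 = $2,805.00
  $177.48 + 19.41% × ($2,805.00 − $1,200.00) = $177.48 + 19.41% × $1,605.00 = $489.01
Training Fund Levy: YTD $97,987.00 ≥ cap $94,450.00 → $0.00
Total: $489.01 + $0.00 = $489.01

$489.01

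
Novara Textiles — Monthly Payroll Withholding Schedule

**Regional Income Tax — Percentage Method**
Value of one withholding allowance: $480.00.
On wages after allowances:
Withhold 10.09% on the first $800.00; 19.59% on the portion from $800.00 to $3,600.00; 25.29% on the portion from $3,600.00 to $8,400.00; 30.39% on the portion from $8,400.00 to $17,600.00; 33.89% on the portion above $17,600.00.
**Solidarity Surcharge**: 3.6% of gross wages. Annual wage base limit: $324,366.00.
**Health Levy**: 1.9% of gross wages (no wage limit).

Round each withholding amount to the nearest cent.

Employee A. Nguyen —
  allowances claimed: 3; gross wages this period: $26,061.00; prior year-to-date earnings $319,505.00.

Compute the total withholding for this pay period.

$7,688.62

Regional Income Tax: taxable = $26,061.00 − 3×$480.00 = $24,621.00
  $4,639.04 + 33.89% × ($24,621.00 − $17,600.00) = $4,639.04 + 33.89% × $7,021.00 = $7,018.46
Solidarity Surcharge: cap $324,366.00 − YTD $319,505.00 = $4,861.00 subject; 3.6% × $4,861.00 = $175.00
Health Levy: 1.9% × $26,061.00 = $495.16
Total: $7,018.46 + $175.00 + $495.16 = $7,688.62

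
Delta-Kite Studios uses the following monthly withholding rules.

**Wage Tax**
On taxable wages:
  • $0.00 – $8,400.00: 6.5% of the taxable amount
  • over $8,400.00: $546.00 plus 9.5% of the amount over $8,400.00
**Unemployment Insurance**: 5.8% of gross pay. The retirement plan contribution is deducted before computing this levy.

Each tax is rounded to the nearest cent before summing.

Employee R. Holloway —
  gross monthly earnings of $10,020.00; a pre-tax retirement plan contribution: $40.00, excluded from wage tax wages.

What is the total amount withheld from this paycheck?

Wage Tax: taxable = $10,020.00 − $40.00 = $9,980.00
  $546.00 + 9.5% × ($9,980.00 − $8,400.00) = $546.00 + 9.5% × $1,580.00 = $696.10
Unemployment Insurance: 5.8% × $9,980.00 = $578.84
Total: $696.10 + $578.84 = $1,274.94

$1,274.94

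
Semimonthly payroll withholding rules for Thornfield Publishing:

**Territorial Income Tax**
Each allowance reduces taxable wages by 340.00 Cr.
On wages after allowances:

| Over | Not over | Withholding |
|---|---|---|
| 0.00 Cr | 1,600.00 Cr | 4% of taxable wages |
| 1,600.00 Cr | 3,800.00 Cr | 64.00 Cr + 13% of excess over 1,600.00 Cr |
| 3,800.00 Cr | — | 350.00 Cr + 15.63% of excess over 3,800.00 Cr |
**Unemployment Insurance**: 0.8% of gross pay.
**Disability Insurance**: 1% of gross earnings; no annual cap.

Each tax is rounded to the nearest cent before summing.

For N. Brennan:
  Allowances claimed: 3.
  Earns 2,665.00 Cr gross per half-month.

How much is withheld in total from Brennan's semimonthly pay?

Territorial Income Tax: taxable = 2,665.00 Cr − 3×340.00 Cr = 1,645.00 Cr
  64.00 Cr + 13% × (1,645.00 Cr − 1,600.00 Cr) = 64.00 Cr + 13% × 45.00 Cr = 69.85 Cr
Unemployment Insurance: 0.8% × 2,665.00 Cr = 21.32 Cr
Disability Insurance: 1% × 2,665.00 Cr = 26.65 Cr
Total: 69.85 Cr + 21.32 Cr + 26.65 Cr = 117.82 Cr

117.82 Cr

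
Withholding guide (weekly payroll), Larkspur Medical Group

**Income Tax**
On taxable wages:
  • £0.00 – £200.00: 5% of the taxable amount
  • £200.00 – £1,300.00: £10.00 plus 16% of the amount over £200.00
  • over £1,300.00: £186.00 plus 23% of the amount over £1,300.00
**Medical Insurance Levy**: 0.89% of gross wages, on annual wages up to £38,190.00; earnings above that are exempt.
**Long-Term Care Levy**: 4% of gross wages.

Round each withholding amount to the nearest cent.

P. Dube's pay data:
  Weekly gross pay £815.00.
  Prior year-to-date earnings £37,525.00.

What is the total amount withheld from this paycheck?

£146.92

Income Tax: taxable = £815.00
  £10.00 + 16% × (£815.00 − £200.00) = £10.00 + 16% × £615.00 = £108.40
Medical Insurance Levy: cap £38,190.00 − YTD £37,525.00 = £665.00 subject; 0.89% × £665.00 = £5.92
Long-Term Care Levy: 4% × £815.00 = £32.60
Total: £108.40 + £5.92 + £32.60 = £146.92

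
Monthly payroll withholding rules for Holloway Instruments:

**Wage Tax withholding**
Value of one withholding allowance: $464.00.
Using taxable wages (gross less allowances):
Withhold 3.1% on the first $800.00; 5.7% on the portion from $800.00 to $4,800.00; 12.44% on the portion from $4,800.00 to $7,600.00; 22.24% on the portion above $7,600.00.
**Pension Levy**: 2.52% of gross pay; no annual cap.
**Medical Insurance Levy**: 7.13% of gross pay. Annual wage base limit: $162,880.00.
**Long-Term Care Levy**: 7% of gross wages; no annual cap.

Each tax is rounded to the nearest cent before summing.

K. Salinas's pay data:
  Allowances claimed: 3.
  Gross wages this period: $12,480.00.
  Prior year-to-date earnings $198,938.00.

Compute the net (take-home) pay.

Wage Tax: taxable = $12,480.00 − 3×$464.00 = $11,088.00
  $601.12 + 22.24% × ($11,088.00 − $7,600.00) = $601.12 + 22.24% × $3,488.00 = $1,376.85
Pension Levy: 2.52% × $12,480.00 = $314.50
Medical Insurance Levy: YTD $198,938.00 ≥ cap $162,880.00 → $0.00
Long-Term Care Levy: 7% × $12,480.00 = $873.60
Total withheld: $1,376.85 + $314.50 + $0.00 + $873.60 = $2,564.95
Net pay: $12,480.00 − $2,564.95 = $9,915.05

$9,915.05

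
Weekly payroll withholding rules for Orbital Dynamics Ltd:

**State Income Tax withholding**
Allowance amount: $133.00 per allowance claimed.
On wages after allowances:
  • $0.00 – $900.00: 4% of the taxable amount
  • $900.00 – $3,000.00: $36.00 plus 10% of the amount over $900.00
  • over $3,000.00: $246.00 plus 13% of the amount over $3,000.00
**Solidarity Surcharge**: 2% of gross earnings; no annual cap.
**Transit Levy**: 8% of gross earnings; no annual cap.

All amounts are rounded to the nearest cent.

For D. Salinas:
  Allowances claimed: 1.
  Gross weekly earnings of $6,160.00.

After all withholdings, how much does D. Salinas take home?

State Income Tax: taxable = $6,160.00 − 1×$133.00 = $6,027.00
  $246.00 + 13% × ($6,027.00 − $3,000.00) = $246.00 + 13% × $3,027.00 = $639.51
Solidarity Surcharge: 2% × $6,160.00 = $123.20
Transit Levy: 8% × $6,160.00 = $492.80
Total withheld: $639.51 + $123.20 + $492.80 = $1,255.51
Net pay: $6,160.00 − $1,255.51 = $4,904.49

$4,904.49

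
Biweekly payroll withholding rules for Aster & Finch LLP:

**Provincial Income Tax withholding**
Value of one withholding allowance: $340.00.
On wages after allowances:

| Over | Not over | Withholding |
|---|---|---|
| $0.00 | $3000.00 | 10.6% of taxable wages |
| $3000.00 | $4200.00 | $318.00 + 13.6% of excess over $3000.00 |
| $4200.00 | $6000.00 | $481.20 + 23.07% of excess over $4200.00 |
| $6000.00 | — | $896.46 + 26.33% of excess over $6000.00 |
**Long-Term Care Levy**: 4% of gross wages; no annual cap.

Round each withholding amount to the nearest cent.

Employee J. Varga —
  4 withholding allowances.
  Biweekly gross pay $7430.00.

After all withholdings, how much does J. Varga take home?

Provincial Income Tax: taxable = $7430.00 − 4×$340.00 = $6070.00
  $896.46 + 26.33% × ($6070.00 − $6000.00) = $896.46 + 26.33% × $70.00 = $914.89
Long-Term Care Levy: 4% × $7430.00 = $297.20
Total withheld: $914.89 + $297.20 = $1212.09
Net pay: $7430.00 − $1212.09 = $6217.91

$6217.91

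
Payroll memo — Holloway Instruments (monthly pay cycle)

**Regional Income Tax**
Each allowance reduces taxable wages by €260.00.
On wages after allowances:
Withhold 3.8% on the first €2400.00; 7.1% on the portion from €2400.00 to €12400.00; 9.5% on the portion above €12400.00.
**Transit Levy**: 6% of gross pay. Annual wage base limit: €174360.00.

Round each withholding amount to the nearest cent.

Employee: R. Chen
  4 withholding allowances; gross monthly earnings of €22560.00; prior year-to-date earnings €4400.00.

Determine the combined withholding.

€3021.20

Regional Income Tax: taxable = €22560.00 − 4×€260.00 = €21520.00
  €801.20 + 9.5% × (€21520.00 − €12400.00) = €801.20 + 9.5% × €9120.00 = €1667.60
Transit Levy: 6% × €22560.00 = €1353.60
Total: €1667.60 + €1353.60 = €3021.20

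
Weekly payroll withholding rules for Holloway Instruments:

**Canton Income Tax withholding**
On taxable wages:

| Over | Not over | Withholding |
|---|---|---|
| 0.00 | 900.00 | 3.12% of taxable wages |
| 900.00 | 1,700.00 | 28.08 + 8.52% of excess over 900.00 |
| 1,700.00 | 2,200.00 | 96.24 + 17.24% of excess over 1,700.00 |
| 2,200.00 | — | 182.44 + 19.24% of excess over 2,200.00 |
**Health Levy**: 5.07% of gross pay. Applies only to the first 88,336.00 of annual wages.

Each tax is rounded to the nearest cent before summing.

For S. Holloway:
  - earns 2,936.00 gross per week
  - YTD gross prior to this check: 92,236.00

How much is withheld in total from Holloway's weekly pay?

324.05

Canton Income Tax: taxable = 2,936.00
  182.44 + 19.24% × (2,936.00 − 2,200.00) = 182.44 + 19.24% × 736.00 = 324.05
Health Levy: YTD 92,236.00 ≥ cap 88,336.00 → 0.00
Total: 324.05 + 0.00 = 324.05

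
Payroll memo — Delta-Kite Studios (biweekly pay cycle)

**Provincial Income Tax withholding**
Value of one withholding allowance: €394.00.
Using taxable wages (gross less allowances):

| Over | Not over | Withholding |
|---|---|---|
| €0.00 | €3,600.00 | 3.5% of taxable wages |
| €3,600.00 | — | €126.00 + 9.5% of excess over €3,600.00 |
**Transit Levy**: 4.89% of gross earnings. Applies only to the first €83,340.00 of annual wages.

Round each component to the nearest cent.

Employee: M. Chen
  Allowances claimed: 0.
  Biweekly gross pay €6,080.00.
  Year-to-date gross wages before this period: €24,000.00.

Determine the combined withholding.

€658.91

Provincial Income Tax: taxable = €6,080.00
  €126.00 + 9.5% × (€6,080.00 − €3,600.00) = €126.00 + 9.5% × €2,480.00 = €361.60
Transit Levy: 4.89% × €6,080.00 = €297.31
Total: €361.60 + €297.31 = €658.91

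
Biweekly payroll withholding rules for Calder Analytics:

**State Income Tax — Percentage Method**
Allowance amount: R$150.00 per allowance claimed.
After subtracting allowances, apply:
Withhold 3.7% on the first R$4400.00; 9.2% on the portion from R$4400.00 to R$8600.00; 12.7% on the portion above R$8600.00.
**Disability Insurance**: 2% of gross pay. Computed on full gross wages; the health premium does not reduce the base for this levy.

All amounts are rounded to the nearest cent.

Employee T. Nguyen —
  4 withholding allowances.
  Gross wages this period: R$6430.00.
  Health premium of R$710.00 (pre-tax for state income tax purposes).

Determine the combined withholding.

State Income Tax: taxable = R$6430.00 − R$710.00 − 4×R$150.00 = R$5120.00
  R$162.80 + 9.2% × (R$5120.00 − R$4400.00) = R$162.80 + 9.2% × R$720.00 = R$229.04
Disability Insurance: 2% × R$6430.00 = R$128.60
Total: R$229.04 + R$128.60 = R$357.64

R$357.64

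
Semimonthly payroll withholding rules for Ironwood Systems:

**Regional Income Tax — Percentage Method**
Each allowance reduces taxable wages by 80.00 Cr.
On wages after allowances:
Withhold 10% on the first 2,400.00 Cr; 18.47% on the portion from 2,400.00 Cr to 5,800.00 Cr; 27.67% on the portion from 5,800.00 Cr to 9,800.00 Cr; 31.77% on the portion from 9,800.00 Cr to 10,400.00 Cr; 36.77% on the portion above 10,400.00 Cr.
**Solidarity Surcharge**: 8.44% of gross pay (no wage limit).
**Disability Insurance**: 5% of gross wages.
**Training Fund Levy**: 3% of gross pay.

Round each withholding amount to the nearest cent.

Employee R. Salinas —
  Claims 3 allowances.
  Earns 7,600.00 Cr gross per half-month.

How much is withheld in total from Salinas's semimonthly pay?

2,549.07 Cr

Regional Income Tax: taxable = 7,600.00 Cr − 3×80.00 Cr = 7,360.00 Cr
  867.98 Cr + 27.67% × (7,360.00 Cr − 5,800.00 Cr) = 867.98 Cr + 27.67% × 1,560.00 Cr = 1,299.63 Cr
Solidarity Surcharge: 8.44% × 7,600.00 Cr = 641.44 Cr
Disability Insurance: 5% × 7,600.00 Cr = 380.00 Cr
Training Fund Levy: 3% × 7,600.00 Cr = 228.00 Cr
Total: 1,299.63 Cr + 641.44 Cr + 380.00 Cr + 228.00 Cr = 2,549.07 Cr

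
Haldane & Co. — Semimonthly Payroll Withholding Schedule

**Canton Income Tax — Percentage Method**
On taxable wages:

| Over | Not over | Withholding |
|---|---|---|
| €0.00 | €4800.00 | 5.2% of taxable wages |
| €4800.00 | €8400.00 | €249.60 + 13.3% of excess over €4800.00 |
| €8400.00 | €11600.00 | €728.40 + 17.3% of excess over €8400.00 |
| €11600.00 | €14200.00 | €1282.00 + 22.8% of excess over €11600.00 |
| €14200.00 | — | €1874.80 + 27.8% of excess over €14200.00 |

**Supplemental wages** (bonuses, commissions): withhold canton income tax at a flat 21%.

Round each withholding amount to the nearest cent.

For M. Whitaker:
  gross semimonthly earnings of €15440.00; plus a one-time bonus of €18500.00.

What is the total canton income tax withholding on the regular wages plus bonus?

Canton Income Tax: taxable = €15440.00
  €1874.80 + 27.8% × (€15440.00 − €14200.00) = €1874.80 + 27.8% × €1240.00 = €2219.52
Supplemental (21% flat on bonus): 21% × €18500.00 = €3885.00
Total canton income tax: €2219.52 + €3885.00 = €6104.52

€6104.52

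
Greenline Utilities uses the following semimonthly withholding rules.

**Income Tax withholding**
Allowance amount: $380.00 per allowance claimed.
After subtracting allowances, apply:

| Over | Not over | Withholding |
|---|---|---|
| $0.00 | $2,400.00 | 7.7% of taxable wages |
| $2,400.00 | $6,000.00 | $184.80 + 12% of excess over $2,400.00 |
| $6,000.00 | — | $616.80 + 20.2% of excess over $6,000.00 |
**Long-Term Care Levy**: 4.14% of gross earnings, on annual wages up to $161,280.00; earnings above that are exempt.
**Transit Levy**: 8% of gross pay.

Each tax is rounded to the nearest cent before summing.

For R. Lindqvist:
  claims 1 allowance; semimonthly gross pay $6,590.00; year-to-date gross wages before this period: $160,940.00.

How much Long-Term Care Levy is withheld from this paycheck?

$14.08

Long-Term Care Levy: cap $161,280.00 − YTD $160,940.00 = $340.00 subject; 4.14% × $340.00 = $14.08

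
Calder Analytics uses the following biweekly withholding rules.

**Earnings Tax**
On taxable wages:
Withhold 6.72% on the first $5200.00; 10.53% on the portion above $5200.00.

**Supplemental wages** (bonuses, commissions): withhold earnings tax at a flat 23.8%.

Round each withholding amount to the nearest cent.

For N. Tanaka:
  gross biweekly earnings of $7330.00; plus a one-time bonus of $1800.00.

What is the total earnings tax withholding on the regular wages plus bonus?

$1002.13

Earnings Tax: taxable = $7330.00
  $349.44 + 10.53% × ($7330.00 − $5200.00) = $349.44 + 10.53% × $2130.00 = $573.73
Supplemental (23.8% flat on bonus): 23.8% × $1800.00 = $428.40
Total earnings tax: $573.73 + $428.40 = $1002.13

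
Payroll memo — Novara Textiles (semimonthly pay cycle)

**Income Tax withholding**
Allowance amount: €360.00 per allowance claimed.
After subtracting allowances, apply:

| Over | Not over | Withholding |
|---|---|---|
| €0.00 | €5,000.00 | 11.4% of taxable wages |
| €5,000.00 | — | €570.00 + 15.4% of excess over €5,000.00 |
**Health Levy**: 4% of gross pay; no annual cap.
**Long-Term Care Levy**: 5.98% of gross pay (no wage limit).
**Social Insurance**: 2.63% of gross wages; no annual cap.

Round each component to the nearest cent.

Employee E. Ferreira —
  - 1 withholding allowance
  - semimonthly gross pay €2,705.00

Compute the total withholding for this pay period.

€608.43

Income Tax: taxable = €2,705.00 − 1×€360.00 = €2,345.00
  11.4% × €2,345.00 = €267.33
Health Levy: 4% × €2,705.00 = €108.20
Long-Term Care Levy: 5.98% × €2,705.00 = €161.76
Social Insurance: 2.63% × €2,705.00 = €71.14
Total: €267.33 + €108.20 + €161.76 + €71.14 = €608.43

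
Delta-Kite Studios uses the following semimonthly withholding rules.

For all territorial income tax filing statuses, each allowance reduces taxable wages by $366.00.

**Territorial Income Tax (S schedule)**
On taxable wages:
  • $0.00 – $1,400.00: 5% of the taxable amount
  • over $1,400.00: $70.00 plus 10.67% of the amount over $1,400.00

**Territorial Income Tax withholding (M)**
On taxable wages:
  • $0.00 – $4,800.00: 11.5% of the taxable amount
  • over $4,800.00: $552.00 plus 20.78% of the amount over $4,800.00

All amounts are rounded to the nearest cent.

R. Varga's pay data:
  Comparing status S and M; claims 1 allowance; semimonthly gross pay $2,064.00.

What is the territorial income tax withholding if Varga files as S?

Territorial Income Tax (S): taxable = $2,064.00 − 1×$366.00 = $1,698.00
  $70.00 + 10.67% × ($1,698.00 − $1,400.00) = $70.00 + 10.67% × $298.00 = $101.80

$101.80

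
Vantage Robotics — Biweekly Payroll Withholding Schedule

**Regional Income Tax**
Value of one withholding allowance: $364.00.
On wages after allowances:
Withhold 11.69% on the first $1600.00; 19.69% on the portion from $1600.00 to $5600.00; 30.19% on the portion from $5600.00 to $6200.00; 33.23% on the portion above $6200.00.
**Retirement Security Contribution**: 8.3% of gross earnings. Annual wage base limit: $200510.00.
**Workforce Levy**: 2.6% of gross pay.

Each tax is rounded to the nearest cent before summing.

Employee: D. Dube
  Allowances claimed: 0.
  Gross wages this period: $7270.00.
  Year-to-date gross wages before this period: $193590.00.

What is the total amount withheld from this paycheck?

$2274.72

Regional Income Tax: taxable = $7270.00
  $1155.78 + 33.23% × ($7270.00 − $6200.00) = $1155.78 + 33.23% × $1070.00 = $1511.34
Retirement Security Contribution: cap $200510.00 − YTD $193590.00 = $6920.00 subject; 8.3% × $6920.00 = $574.36
Workforce Levy: 2.6% × $7270.00 = $189.02
Total: $1511.34 + $574.36 + $189.02 = $2274.72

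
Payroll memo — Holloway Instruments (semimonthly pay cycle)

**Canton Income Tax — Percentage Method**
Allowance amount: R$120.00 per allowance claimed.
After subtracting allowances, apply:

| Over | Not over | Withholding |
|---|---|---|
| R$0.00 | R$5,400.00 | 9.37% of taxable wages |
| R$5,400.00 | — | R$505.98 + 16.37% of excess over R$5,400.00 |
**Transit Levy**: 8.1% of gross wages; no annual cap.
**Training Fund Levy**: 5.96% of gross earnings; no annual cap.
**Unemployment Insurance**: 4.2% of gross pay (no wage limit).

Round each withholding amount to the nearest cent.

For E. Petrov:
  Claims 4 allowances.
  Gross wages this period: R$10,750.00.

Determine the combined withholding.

R$3,266.15

Canton Income Tax: taxable = R$10,750.00 − 4×R$120.00 = R$10,270.00
  R$505.98 + 16.37% × (R$10,270.00 − R$5,400.00) = R$505.98 + 16.37% × R$4,870.00 = R$1,303.20
Transit Levy: 8.1% × R$10,750.00 = R$870.75
Training Fund Levy: 5.96% × R$10,750.00 = R$640.70
Unemployment Insurance: 4.2% × R$10,750.00 = R$451.50
Total: R$1,303.20 + R$870.75 + R$640.70 + R$451.50 = R$3,266.15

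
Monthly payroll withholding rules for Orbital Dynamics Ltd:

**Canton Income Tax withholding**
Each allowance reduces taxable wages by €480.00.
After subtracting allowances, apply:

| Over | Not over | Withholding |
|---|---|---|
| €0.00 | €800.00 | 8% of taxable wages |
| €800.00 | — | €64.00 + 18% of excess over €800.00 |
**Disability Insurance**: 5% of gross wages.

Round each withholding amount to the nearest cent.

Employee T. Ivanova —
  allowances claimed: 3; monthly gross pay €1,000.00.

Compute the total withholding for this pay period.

Canton Income Tax: taxable = €1,000.00 − 3×€480.00 = €-440.00
  Taxable ≤ 0 → €0.00
Disability Insurance: 5% × €1,000.00 = €50.00
Total: €0.00 + €50.00 = €50.00

€50.00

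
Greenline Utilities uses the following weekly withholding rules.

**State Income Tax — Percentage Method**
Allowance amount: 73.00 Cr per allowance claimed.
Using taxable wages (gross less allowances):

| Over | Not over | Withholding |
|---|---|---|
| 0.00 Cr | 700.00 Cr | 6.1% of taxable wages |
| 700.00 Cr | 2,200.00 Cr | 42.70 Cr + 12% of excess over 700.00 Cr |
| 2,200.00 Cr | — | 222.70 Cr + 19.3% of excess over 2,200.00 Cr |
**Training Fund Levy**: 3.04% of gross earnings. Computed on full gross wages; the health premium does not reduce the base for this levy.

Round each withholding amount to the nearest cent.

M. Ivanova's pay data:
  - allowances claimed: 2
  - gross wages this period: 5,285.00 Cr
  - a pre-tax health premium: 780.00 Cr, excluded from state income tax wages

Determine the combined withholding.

State Income Tax: taxable = 5,285.00 Cr − 780.00 Cr − 2×73.00 Cr = 4,359.00 Cr
  222.70 Cr + 19.3% × (4,359.00 Cr − 2,200.00 Cr) = 222.70 Cr + 19.3% × 2,159.00 Cr = 639.39 Cr
Training Fund Levy: 3.04% × 5,285.00 Cr = 160.66 Cr
Total: 639.39 Cr + 160.66 Cr = 800.05 Cr

800.05 Cr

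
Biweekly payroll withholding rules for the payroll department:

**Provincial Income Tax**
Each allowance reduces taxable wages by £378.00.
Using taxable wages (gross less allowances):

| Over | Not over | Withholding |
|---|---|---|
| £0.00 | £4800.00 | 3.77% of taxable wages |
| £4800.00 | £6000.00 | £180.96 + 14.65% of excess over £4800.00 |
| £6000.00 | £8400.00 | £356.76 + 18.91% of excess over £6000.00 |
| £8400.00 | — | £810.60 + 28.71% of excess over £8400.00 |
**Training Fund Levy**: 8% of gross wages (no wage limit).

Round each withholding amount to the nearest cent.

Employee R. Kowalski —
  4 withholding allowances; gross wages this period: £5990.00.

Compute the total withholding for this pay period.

Provincial Income Tax: taxable = £5990.00 − 4×£378.00 = £4478.00
  3.77% × £4478.00 = £168.82
Training Fund Levy: 8% × £5990.00 = £479.20
Total: £168.82 + £479.20 = £648.02

£648.02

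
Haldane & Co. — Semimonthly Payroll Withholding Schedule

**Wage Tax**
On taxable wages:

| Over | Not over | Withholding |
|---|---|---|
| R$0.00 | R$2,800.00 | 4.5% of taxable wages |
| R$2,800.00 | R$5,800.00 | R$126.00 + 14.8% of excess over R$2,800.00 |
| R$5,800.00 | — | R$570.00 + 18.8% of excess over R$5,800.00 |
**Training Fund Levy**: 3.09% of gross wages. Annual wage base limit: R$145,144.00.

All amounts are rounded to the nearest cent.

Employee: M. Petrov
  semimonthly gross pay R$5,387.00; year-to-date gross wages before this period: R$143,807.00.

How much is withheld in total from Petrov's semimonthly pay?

Wage Tax: taxable = R$5,387.00
  R$126.00 + 14.8% × (R$5,387.00 − R$2,800.00) = R$126.00 + 14.8% × R$2,587.00 = R$508.88
Training Fund Levy: cap R$145,144.00 − YTD R$143,807.00 = R$1,337.00 subject; 3.09% × R$1,337.00 = R$41.31
Total: R$508.88 + R$41.31 = R$550.19

R$550.19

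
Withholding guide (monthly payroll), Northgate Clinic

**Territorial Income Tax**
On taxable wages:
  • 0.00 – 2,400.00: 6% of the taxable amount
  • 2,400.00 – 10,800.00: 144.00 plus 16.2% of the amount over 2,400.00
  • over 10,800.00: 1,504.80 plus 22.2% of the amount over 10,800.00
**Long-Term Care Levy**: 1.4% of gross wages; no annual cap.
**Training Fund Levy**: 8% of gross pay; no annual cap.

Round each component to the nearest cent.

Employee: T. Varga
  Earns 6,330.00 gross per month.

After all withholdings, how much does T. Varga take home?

Territorial Income Tax: taxable = 6,330.00
  144.00 + 16.2% × (6,330.00 − 2,400.00) = 144.00 + 16.2% × 3,930.00 = 780.66
Long-Term Care Levy: 1.4% × 6,330.00 = 88.62
Training Fund Levy: 8% × 6,330.00 = 506.40
Total withheld: 780.66 + 88.62 + 506.40 = 1,375.68
Net pay: 6,330.00 − 1,375.68 = 4,954.32

4,954.32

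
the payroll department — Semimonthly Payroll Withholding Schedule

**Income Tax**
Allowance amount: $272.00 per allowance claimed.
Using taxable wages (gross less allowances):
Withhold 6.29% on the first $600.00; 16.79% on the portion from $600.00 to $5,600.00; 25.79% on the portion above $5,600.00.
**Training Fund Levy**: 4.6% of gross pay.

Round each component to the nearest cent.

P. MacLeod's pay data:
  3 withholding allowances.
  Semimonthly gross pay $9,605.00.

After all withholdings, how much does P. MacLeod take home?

$7,463.49

Income Tax: taxable = $9,605.00 − 3×$272.00 = $8,789.00
  $877.24 + 25.79% × ($8,789.00 − $5,600.00) = $877.24 + 25.79% × $3,189.00 = $1,699.68
Training Fund Levy: 4.6% × $9,605.00 = $441.83
Total withheld: $1,699.68 + $441.83 = $2,141.51
Net pay: $9,605.00 − $2,141.51 = $7,463.49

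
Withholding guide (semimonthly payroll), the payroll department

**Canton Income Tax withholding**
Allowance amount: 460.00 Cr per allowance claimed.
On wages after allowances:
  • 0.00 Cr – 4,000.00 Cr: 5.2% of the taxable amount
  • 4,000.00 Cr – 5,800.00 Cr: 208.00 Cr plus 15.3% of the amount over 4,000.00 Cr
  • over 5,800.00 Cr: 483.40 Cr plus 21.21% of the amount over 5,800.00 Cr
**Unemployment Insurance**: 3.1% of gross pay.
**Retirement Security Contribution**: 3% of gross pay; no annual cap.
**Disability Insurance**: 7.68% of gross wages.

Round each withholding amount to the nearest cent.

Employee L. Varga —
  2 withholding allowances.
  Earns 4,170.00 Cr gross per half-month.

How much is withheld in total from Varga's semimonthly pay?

Canton Income Tax: taxable = 4,170.00 Cr − 2×460.00 Cr = 3,250.00 Cr
  5.2% × 3,250.00 Cr = 169.00 Cr
Unemployment Insurance: 3.1% × 4,170.00 Cr = 129.27 Cr
Retirement Security Contribution: 3% × 4,170.00 Cr = 125.10 Cr
Disability Insurance: 7.68% × 4,170.00 Cr = 320.26 Cr
Total: 169.00 Cr + 129.27 Cr + 125.10 Cr + 320.26 Cr = 743.63 Cr

743.63 Cr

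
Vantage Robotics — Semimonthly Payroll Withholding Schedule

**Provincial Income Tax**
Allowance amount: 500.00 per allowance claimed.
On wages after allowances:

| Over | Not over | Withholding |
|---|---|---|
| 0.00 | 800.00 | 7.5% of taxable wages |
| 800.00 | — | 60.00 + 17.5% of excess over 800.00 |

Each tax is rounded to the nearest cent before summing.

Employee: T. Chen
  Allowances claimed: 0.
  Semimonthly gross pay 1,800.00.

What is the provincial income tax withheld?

235.00

Provincial Income Tax: taxable = 1,800.00
  60.00 + 17.5% × (1,800.00 − 800.00) = 60.00 + 17.5% × 1,000.00 = 235.00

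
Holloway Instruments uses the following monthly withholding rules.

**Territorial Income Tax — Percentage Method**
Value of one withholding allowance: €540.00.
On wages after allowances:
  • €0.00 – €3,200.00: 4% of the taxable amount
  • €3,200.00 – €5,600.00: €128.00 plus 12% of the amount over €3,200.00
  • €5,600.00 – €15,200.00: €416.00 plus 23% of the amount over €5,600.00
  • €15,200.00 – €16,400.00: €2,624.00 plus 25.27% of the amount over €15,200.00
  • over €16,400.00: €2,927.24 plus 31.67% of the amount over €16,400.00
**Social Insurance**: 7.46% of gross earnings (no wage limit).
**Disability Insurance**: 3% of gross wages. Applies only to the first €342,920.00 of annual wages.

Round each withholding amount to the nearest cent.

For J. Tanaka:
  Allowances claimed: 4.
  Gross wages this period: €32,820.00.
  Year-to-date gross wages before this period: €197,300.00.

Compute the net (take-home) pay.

€21,943.65

Territorial Income Tax: taxable = €32,820.00 − 4×€540.00 = €30,660.00
  €2,927.24 + 31.67% × (€30,660.00 − €16,400.00) = €2,927.24 + 31.67% × €14,260.00 = €7,443.38
Social Insurance: 7.46% × €32,820.00 = €2,448.37
Disability Insurance: 3% × €32,820.00 = €984.60
Total withheld: €7,443.38 + €2,448.37 + €984.60 = €10,876.35
Net pay: €32,820.00 − €10,876.35 = €21,943.65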